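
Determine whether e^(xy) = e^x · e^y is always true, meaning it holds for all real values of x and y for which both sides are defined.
Claim: e^(xy) = e^x · e^y.
Test a specific point where both sides are defined: x = -3, y = 3.
LHS = e^(xy) ≈ 0.0001
RHS = e^x · e^y ≈ 1.0000
Since 0.0001 ≠ 1.0000, the equation fails at this point, so it cannot hold for all real values of x and y for which both sides are defined.
e^x · e^y = e^(x+y), not e^(xy).

Conclusion: No, this is NOT an identity.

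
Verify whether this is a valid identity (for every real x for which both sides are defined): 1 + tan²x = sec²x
Yes, this is an identity.

Claim: 1 + tan²x = sec²x.
Reasoning: Start from sin²x + cos²x = 1 and divide every term by cos²x (allowed wherever tan x and sec x are defined): tan²x + 1 = 1/cos²x = sec²x.
So the two sides agree for every real x for which both sides are defined.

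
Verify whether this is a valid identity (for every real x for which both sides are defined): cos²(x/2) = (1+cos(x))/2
Claim: cos²(x/2) = (1+cos(x))/2.
Reasoning: Use cos(2θ) = 2cos²θ - 1 with θ = x/2: cos(x) = 2cos²(x/2) - 1. Solving for cos²(x/2) gives (1 + cos(x))/2.
So the two sides agree for every real x for which both sides are defined.

Conclusion: Yes, this is an identity.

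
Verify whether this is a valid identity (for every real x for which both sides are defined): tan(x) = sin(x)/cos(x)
Claim: tan(x) = sin(x)/cos(x).
Reasoning: For an angle x whose terminal point on the unit circle is (cos x, sin x), tan(x) is defined as the ratio (second coordinate)/(first coordinate) = sin(x)/cos(x), wherever cos(x) ≠ 0.
So the two sides agree for every real x for which both sides are defined.

Conclusion: Yes, this is an identity.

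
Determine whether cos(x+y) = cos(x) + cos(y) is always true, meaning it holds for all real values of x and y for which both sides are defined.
No, this is NOT an identity.

Claim: cos(x+y) = cos(x) + cos(y).
Test a specific point where both sides are defined: x = π/6, y = π/2.
LHS = cos(x+y) ≈ -0.5000
RHS = cos(x) + cos(y) ≈ 0.8660
Since -0.5000 ≠ 0.8660, the equation fails at this point, so it cannot hold for all real values of x and y for which both sides are defined.
The correct expansion is cos(x+y) = cos(x)cos(y) - sin(x)sin(y); cosine is not additive.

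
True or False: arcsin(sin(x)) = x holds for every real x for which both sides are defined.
Claim: arcsin(sin(x)) = x.
Test a specific point where both sides are defined: x = 2π/3.
LHS = arcsin(sin(x)) ≈ 1.0472
RHS = x ≈ 2.0944
Since 1.0472 ≠ 2.0944, the equation fails at this point, so it cannot hold for every real x for which both sides are defined.
arcsin only returns values in [-π/2, π/2], so arcsin(sin(x)) = x holds only for x in that interval, not for all real x.

Conclusion: False.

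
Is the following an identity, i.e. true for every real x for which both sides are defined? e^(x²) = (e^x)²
Claim: e^(x²) = (e^x)².
Test a specific point where both sides are defined: x = 3/2.
LHS = e^(x²) ≈ 9.4877
RHS = (e^x)² ≈ 20.0855
Since 9.4877 ≠ 20.0855, the equation fails at this point, so it cannot hold for every real x for which both sides are defined.
(e^x)² = e^(2x), and 2x ≠ x² in general.

Conclusion: No, this is NOT an identity.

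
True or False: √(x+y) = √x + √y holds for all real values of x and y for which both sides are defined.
Claim: √(x+y) = √x + √y.
Test a specific point where both sides are defined: x = 4, y = 2.
LHS = √(x+y) ≈ 2.4495
RHS = √x + √y ≈ 3.4142
Since 2.4495 ≠ 3.4142, the equation fails at this point, so it cannot hold for all real values of x and y for which both sides are defined.
Squaring the right side gives x + 2√(xy) + y, not x + y.

Conclusion: False.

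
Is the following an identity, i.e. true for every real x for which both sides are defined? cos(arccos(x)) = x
Yes, this is an identity.

Claim: cos(arccos(x)) = x.
Reasoning: For -1 ≤ x ≤ 1 (where arccos is defined), arccos(x) is by definition an angle whose cosine equals x. Taking the cosine of that angle returns x. (Note the other order, arccos(cos x) = x, is NOT an identity.)
So the two sides agree for every real x for which both sides are defined.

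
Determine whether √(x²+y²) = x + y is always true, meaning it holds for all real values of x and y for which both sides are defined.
Claim: √(x²+y²) = x + y.
Test a specific point where both sides are defined: x = 1, y = 4.
LHS = √(x²+y²) ≈ 4.1231
RHS = x + y ≈ 5.0000
Since 4.1231 ≠ 5.0000, the equation fails at this point, so it cannot hold for all real values of x and y for which both sides are defined.
(x+y)² = x² + 2xy + y², not x² + y², so the square root does not split this way.

Conclusion: No, this is NOT an identity.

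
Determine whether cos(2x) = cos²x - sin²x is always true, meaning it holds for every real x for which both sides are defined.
Yes, this is an identity.

Claim: cos(2x) = cos²x - sin²x.
Reasoning: Put y = x in the addition formula cos(x+y) = cos(x)cos(y) - sin(x)sin(y): cos(2x) = cos²x - sin²x.
So the two sides agree for every real x for which both sides are defined.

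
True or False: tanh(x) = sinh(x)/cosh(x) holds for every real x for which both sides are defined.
True.

Claim: tanh(x) = sinh(x)/cosh(x).
Reasoning: tanh(x) is defined as sinh(x)/cosh(x) = (e^x - e^-x)/(e^x + e^-x); cosh(x) ≥ 1 is never zero, so this holds for every real x.
So the two sides agree for every real x for which both sides are defined.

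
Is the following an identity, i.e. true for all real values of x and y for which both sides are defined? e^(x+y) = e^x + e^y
No, this is NOT an identity.

Claim: e^(x+y) = e^x + e^y.
Test a specific point where both sides are defined: x = -3, y = 1/2.
LHS = e^(x+y) ≈ 0.0821
RHS = e^x + e^y ≈ 1.6985
Since 0.0821 ≠ 1.6985, the equation fails at this point, so it cannot hold for all real values of x and y for which both sides are defined.
The correct rule is e^(x+y) = e^x · e^y (a product, not a sum).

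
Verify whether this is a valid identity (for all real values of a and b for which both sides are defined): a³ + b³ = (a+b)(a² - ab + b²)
Claim: a³ + b³ = (a+b)(a² - ab + b²).
Reasoning: Expand the right side: (a+b)(a² - ab + b²) = a³ - a²b + ab² + a²b - ab² + b³ = a³ + b³ (the middle terms cancel in pairs).
So the two sides agree for all real values of a and b for which both sides are defined.

Conclusion: Yes, this is an identity.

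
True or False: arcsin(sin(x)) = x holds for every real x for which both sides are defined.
Claim: arcsin(sin(x)) = x.
Test a specific point where both sides are defined: x = 2π/3.
LHS = arcsin(sin(x)) ≈ 1.0472
RHS = x ≈ 2.0944
Since 1.0472 ≠ 2.0944, the equation fails at this point, so it cannot hold for every real x for which both sides are defined.
arcsin only returns values in [-π/2, π/2], so arcsin(sin(x)) = x holds only for x in that interval, not for all real x.

Conclusion: False.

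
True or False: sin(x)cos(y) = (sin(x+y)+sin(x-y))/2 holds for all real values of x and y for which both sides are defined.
True.

Claim: sin(x)cos(y) = (sin(x+y)+sin(x-y))/2.
Reasoning: sin(x+y) = sin(x)cos(y) + cos(x)sin(y) and sin(x-y) = sin(x)cos(y) - cos(x)sin(y). Adding, sin(x+y) + sin(x-y) = 2sin(x)cos(y); divide by 2.
So the two sides agree for all real values of x and y for which both sides are defined.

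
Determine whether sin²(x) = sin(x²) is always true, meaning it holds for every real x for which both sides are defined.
Claim: sin²(x) = sin(x²).
Test a specific point where both sides are defined: x = π.
LHS = sin²(x) ≈ 0.0000
RHS = sin(x²) ≈ -0.4303
Since 0.0000 ≠ -0.4303, the equation fails at this point, so it cannot hold for every real x for which both sides are defined.
sin²(x) means (sin x)², squaring the output; sin(x²) squares the input. These are different functions.

Conclusion: No, this is NOT an identity.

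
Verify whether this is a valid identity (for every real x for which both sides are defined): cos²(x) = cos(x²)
Claim: cos²(x) = cos(x²).
Test a specific point where both sides are defined: x = π/4.
LHS = cos²(x) ≈ 0.5000
RHS = cos(x²) ≈ 0.8157
Since 0.5000 ≠ 0.8157, the equation fails at this point, so it cannot hold for every real x for which both sides are defined.
cos²(x) means (cos x)², squaring the output; cos(x²) squares the input. These are different functions.

Conclusion: No, this is NOT an identity.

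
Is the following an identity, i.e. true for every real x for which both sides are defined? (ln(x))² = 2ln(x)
No, this is NOT an identity.

Claim: (ln(x))² = 2ln(x).
Test a specific point where both sides are defined: x = 1/2.
LHS = (ln(x))² ≈ 0.4805
RHS = 2ln(x) ≈ -1.3863
Since 0.4805 ≠ -1.3863, the equation fails at this point, so it cannot hold for every real x for which both sides are defined.
2ln(x) equals ln(x²), which is not the same as (ln x)².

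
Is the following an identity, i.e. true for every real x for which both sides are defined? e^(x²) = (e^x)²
Claim: e^(x²) = (e^x)².
Test a specific point where both sides are defined: x = 3.
LHS = e^(x²) ≈ 8103.0839
RHS = (e^x)² ≈ 403.4288
Since 8103.0839 ≠ 403.4288, the equation fails at this point, so it cannot hold for every real x for which both sides are defined.
(e^x)² = e^(2x), and 2x ≠ x² in general.

Conclusion: No, this is NOT an identity.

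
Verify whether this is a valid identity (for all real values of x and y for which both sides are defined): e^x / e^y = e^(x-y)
Claim: e^x / e^y = e^(x-y).
Reasoning: 1/e^y = e^(-y), so e^x / e^y = e^x · e^(-y) = e^(x + (-y)) = e^(x-y) by the product rule for exponents.
So the two sides agree for all real values of x and y for which both sides are defined.

Conclusion: Yes, this is an identity.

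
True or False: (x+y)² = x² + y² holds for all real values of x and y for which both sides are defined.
False.

Claim: (x+y)² = x² + y².
Test a specific point where both sides are defined: x = 4, y = 4.
LHS = (x+y)² ≈ 64.0000
RHS = x² + y² ≈ 32.0000
Since 64.0000 ≠ 32.0000, the equation fails at this point, so it cannot hold for all real values of x and y for which both sides are defined.
The correct expansion is (x+y)² = x² + 2xy + y²; the cross term 2xy is missing.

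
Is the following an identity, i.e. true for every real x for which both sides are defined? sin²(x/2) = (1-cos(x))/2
Yes, this is an identity.

Claim: sin²(x/2) = (1-cos(x))/2.
Reasoning: Use cos(2θ) = 1 - 2sin²θ with θ = x/2: cos(x) = 1 - 2sin²(x/2). Solving for sin²(x/2) gives (1 - cos(x))/2.
So the two sides agree for every real x for which both sides are defined.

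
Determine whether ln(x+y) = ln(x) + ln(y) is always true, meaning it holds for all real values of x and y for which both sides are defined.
Claim: ln(x+y) = ln(x) + ln(y).
Test a specific point where both sides are defined: x = 1, y = 1.
LHS = ln(x+y) ≈ 0.6931
RHS = ln(x) + ln(y) ≈ 0.0000
Since 0.6931 ≠ 0.0000, the equation fails at this point, so it cannot hold for all real values of x and y for which both sides are defined.
ln(x) + ln(y) = ln(xy), not ln(x+y).

Conclusion: No, this is NOT an identity.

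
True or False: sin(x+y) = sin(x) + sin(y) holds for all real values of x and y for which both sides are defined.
Claim: sin(x+y) = sin(x) + sin(y).
Test a specific point where both sides are defined: x = -π/2, y = -π/3.
LHS = sin(x+y) ≈ -0.5000
RHS = sin(x) + sin(y) ≈ -1.8660
Since -0.5000 ≠ -1.8660, the equation fails at this point, so it cannot hold for all real values of x and y for which both sides are defined.
The correct expansion is sin(x+y) = sin(x)cos(y) + cos(x)sin(y); sine is not additive.

Conclusion: False.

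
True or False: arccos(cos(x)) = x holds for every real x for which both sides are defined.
Claim: arccos(cos(x)) = x.
Test a specific point where both sides are defined: x = -π/6.
LHS = arccos(cos(x)) ≈ 0.5236
RHS = x ≈ -0.5236
Since 0.5236 ≠ -0.5236, the equation fails at this point, so it cannot hold for every real x for which both sides are defined.
arccos only returns values in [0, π], so arccos(cos(x)) = x holds only for x in that interval, not for all real x.

Conclusion: False.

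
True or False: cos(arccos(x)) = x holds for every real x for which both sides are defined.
Claim: cos(arccos(x)) = x.
Reasoning: For -1 ≤ x ≤ 1 (where arccos is defined), arccos(x) is by definition an angle whose cosine equals x. Taking the cosine of that angle returns x. (Note the other order, arccos(cos x) = x, is NOT an identity.)
So the two sides agree for every real x for which both sides are defined.

Conclusion: True.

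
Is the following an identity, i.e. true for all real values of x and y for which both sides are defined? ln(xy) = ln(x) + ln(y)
Yes, this is an identity.

Claim: ln(xy) = ln(x) + ln(y).
Reasoning: Both sides are simultaneously defined only when x, y > 0. Write x = e^p, y = e^q (p = ln x, q = ln y). Then xy = e^p · e^q = e^(p+q), so ln(xy) = p + q = ln(x) + ln(y).
So the two sides agree for all real values of x and y for which both sides are defined.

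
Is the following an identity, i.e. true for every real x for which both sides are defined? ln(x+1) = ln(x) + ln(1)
Claim: ln(x+1) = ln(x) + ln(1).
Test a specific point where both sides are defined: x = 1.
LHS = ln(x+1) ≈ 0.6931
RHS = ln(x) + ln(1) ≈ 0.0000
Since 0.6931 ≠ 0.0000, the equation fails at this point, so it cannot hold for every real x for which both sides are defined.
ln(1) = 0, so the right side is just ln(x), which differs from ln(x+1).

Conclusion: No, this is NOT an identity.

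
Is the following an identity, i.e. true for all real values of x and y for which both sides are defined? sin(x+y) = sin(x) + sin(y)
No, this is NOT an identity.

Claim: sin(x+y) = sin(x) + sin(y).
Test a specific point where both sides are defined: x = -π/2, y = -π/6.
LHS = sin(x+y) ≈ -0.8660
RHS = sin(x) + sin(y) ≈ -1.5000
Since -0.8660 ≠ -1.5000, the equation fails at this point, so it cannot hold for all real values of x and y for which both sides are defined.
The correct expansion is sin(x+y) = sin(x)cos(y) + cos(x)sin(y); sine is not additive.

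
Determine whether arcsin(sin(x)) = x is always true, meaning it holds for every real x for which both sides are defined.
Claim: arcsin(sin(x)) = x.
Test a specific point where both sides are defined: x = 2π/3.
LHS = arcsin(sin(x)) ≈ 1.0472
RHS = x ≈ 2.0944
Since 1.0472 ≠ 2.0944, the equation fails at this point, so it cannot hold for every real x for which both sides are defined.
arcsin only returns values in [-π/2, π/2], so arcsin(sin(x)) = x holds only for x in that interval, not for all real x.

Conclusion: No, this is NOT an identity.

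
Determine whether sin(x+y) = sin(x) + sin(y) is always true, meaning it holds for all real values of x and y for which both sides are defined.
No, this is NOT an identity.

Claim: sin(x+y) = sin(x) + sin(y).
Test a specific point where both sides are defined: x = π/2, y = -π/3.
LHS = sin(x+y) ≈ 0.5000
RHS = sin(x) + sin(y) ≈ 0.1340
Since 0.5000 ≠ 0.1340, the equation fails at this point, so it cannot hold for all real values of x and y for which both sides are defined.
The correct expansion is sin(x+y) = sin(x)cos(y) + cos(x)sin(y); sine is not additive.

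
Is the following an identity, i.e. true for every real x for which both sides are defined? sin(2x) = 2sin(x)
No, this is NOT an identity.

Claim: sin(2x) = 2sin(x).
Test a specific point where both sides are defined: x = -π/3.
LHS = sin(2x) ≈ -0.8660
RHS = 2sin(x) ≈ -1.7321
Since -0.8660 ≠ -1.7321, the equation fails at this point, so it cannot hold for every real x for which both sides are defined.
The correct double-angle formula is sin(2x) = 2sin(x)cos(x).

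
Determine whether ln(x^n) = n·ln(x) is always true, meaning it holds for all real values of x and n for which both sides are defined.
Claim: ln(x^n) = n·ln(x).
Reasoning: The right side requires x > 0. For x > 0, x^n = (e^(ln x))^n = e^(n·ln x), so taking ln of both sides gives ln(x^n) = n·ln(x).
So the two sides agree for all real values of x and n for which both sides are defined.

Conclusion: Yes, this is an identity.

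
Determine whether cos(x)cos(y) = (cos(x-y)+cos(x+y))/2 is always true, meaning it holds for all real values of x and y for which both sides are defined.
Yes, this is an identity.

Claim: cos(x)cos(y) = (cos(x-y)+cos(x+y))/2.
Reasoning: cos(x-y) = cos(x)cos(y) + sin(x)sin(y) and cos(x+y) = cos(x)cos(y) - sin(x)sin(y). Adding, cos(x-y) + cos(x+y) = 2cos(x)cos(y); divide by 2.
So the two sides agree for all real values of x and y for which both sides are defined.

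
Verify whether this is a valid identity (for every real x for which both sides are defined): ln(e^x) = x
Yes, this is an identity.

Claim: ln(e^x) = x.
Reasoning: ln is the inverse of the exponential: ln(e^x) asks for the exponent p with e^p = e^x, and since e^p is one-to-one that exponent is p = x.
So the two sides agree for every real x for which both sides are defined.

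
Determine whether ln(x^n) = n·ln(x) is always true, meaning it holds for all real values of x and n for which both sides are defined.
Yes, this is an identity.

Claim: ln(x^n) = n·ln(x).
Reasoning: The right side requires x > 0. For x > 0, x^n = (e^(ln x))^n = e^(n·ln x), so taking ln of both sides gives ln(x^n) = n·ln(x).
So the two sides agree for all real values of x and n for which both sides are defined.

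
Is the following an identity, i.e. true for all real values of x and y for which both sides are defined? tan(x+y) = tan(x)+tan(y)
No, this is NOT an identity.

Claim: tan(x+y) = tan(x)+tan(y).
Test a specific point where both sides are defined: x = -π/3, y = -π/4.
LHS = tan(x+y) ≈ 3.7321
RHS = tan(x)+tan(y) ≈ -2.7321
Since 3.7321 ≠ -2.7321, the equation fails at this point, so it cannot hold for all real values of x and y for which both sides are defined.
The correct formula is tan(x+y) = (tan(x) + tan(y))/(1 - tan(x)tan(y)).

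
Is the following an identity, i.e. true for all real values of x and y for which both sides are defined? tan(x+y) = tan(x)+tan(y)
Claim: tan(x+y) = tan(x)+tan(y).
Test a specific point where both sides are defined: x = 3π/4, y = 2π/3.
LHS = tan(x+y) ≈ 3.7321
RHS = tan(x)+tan(y) ≈ -2.7321
Since 3.7321 ≠ -2.7321, the equation fails at this point, so it cannot hold for all real values of x and y for which both sides are defined.
The correct formula is tan(x+y) = (tan(x) + tan(y))/(1 - tan(x)tan(y)).

Conclusion: No, this is NOT an identity.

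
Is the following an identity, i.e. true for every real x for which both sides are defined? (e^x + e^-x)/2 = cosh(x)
Claim: (e^x + e^-x)/2 = cosh(x).
Reasoning: This is exactly the definition of the hyperbolic cosine: cosh(x) := (e^x + e^-x)/2.
So the two sides agree for every real x for which both sides are defined.

Conclusion: Yes, this is an identity.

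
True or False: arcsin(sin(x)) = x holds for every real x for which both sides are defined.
Claim: arcsin(sin(x)) = x.
Test a specific point where both sides are defined: x = 3π/4.
LHS = arcsin(sin(x)) ≈ 0.7854
RHS = x ≈ 2.3562
Since 0.7854 ≠ 2.3562, the equation fails at this point, so it cannot hold for every real x for which both sides are defined.
arcsin only returns values in [-π/2, π/2], so arcsin(sin(x)) = x holds only for x in that interval, not for all real x.

Conclusion: False.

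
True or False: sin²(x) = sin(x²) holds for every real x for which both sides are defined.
False.

Claim: sin²(x) = sin(x²).
Test a specific point where both sides are defined: x = -π/3.
LHS = sin²(x) ≈ 0.7500
RHS = sin(x²) ≈ 0.8897
Since 0.7500 ≠ 0.8897, the equation fails at this point, so it cannot hold for every real x for which both sides are defined.
sin²(x) means (sin x)², squaring the output; sin(x²) squares the input. These are different functions.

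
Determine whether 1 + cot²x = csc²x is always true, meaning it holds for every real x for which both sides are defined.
Yes, this is an identity.

Claim: 1 + cot²x = csc²x.
Reasoning: Start from sin²x + cos²x = 1 and divide every term by sin²x (allowed wherever cot x and csc x are defined): 1 + cot²x = 1/sin²x = csc²x.
So the two sides agree for every real x for which both sides are defined.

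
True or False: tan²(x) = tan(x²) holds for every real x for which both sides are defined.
Claim: tan²(x) = tan(x²).
Test a specific point where both sides are defined: x = π/3.
LHS = tan²(x) ≈ 3.0000
RHS = tan(x²) ≈ 1.9485
Since 3.0000 ≠ 1.9485, the equation fails at this point, so it cannot hold for every real x for which both sides are defined.
tan²(x) means (tan x)², squaring the output; tan(x²) squares the input. These are different functions.

Conclusion: False.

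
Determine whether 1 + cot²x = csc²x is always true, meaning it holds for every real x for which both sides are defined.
Yes, this is an identity.

Claim: 1 + cot²x = csc²x.
Reasoning: Start from sin²x + cos²x = 1 and divide every term by sin²x (allowed wherever cot x and csc x are defined): 1 + cot²x = 1/sin²x = csc²x.
So the two sides agree for every real x for which both sides are defined.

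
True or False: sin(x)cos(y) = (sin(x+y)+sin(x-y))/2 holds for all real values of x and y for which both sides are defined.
True.

Claim: sin(x)cos(y) = (sin(x+y)+sin(x-y))/2.
Reasoning: sin(x+y) = sin(x)cos(y) + cos(x)sin(y) and sin(x-y) = sin(x)cos(y) - cos(x)sin(y). Adding, sin(x+y) + sin(x-y) = 2sin(x)cos(y); divide by 2.
So the two sides agree for all real values of x and y for which both sides are defined.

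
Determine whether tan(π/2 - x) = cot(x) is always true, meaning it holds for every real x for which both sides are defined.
Claim: tan(π/2 - x) = cot(x).
Reasoning: tan(π/2 - x) = sin(π/2 - x)/cos(π/2 - x) = cos(x)/sin(x) = cot(x), using the cofunction identities sin(π/2 - x) = cos(x) and cos(π/2 - x) = sin(x).
So the two sides agree for every real x for which both sides are defined.

Conclusion: Yes, this is an identity.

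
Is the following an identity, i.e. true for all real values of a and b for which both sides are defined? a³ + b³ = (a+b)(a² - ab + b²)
Yes, this is an identity.

Claim: a³ + b³ = (a+b)(a² - ab + b²).
Reasoning: Expand the right side: (a+b)(a² - ab + b²) = a³ - a²b + ab² + a²b - ab² + b³ = a³ + b³ (the middle terms cancel in pairs).
So the two sides agree for all real values of a and b for which both sides are defined.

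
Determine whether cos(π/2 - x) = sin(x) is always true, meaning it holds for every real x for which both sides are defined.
Claim: cos(π/2 - x) = sin(x).
Reasoning: Use cos(u - v) = cos(u)cos(v) + sin(u)sin(v) with u = π/2, v = x: cos(π/2)cos(x) + sin(π/2)sin(x) = 0·cos(x) + 1·sin(x) = sin(x).
So the two sides agree for every real x for which both sides are defined.

Conclusion: Yes, this is an identity.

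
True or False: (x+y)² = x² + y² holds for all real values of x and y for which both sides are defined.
Claim: (x+y)² = x² + y².
Test a specific point where both sides are defined: x = 1/2, y = 1/2.
LHS = (x+y)² ≈ 1.0000
RHS = x² + y² ≈ 0.5000
Since 1.0000 ≠ 0.5000, the equation fails at this point, so it cannot hold for all real values of x and y for which both sides are defined.
The correct expansion is (x+y)² = x² + 2xy + y²; the cross term 2xy is missing.

Conclusion: False.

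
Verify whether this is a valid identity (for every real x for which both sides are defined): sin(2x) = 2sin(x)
Claim: sin(2x) = 2sin(x).
Test a specific point where both sides are defined: x = π/6.
LHS = sin(2x) ≈ 0.8660
RHS = 2sin(x) ≈ 1.0000
Since 0.8660 ≠ 1.0000, the equation fails at this point, so it cannot hold for every real x for which both sides are defined.
The correct double-angle formula is sin(2x) = 2sin(x)cos(x).

Conclusion: No, this is NOT an identity.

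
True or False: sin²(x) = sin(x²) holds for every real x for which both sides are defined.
False.

Claim: sin²(x) = sin(x²).
Test a specific point where both sides are defined: x = -π/3.
LHS = sin²(x) ≈ 0.7500
RHS = sin(x²) ≈ 0.8897
Since 0.7500 ≠ 0.8897, the equation fails at this point, so it cannot hold for every real x for which both sides are defined.
sin²(x) means (sin x)², squaring the output; sin(x²) squares the input. These are different functions.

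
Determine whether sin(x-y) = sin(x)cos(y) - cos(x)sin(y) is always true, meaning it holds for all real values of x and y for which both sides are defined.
Claim: sin(x-y) = sin(x)cos(y) - cos(x)sin(y).
Reasoning: Replace y by -y in sin(x+y) = sin(x)cos(y) + cos(x)sin(y) and use cos(-y) = cos(y), sin(-y) = -sin(y): sin(x-y) = sin(x)cos(y) - cos(x)sin(y).
So the two sides agree for all real values of x and y for which both sides are defined.

Conclusion: Yes, this is an identity.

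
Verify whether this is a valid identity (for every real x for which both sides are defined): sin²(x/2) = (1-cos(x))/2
Claim: sin²(x/2) = (1-cos(x))/2.
Reasoning: Use cos(2θ) = 1 - 2sin²θ with θ = x/2: cos(x) = 1 - 2sin²(x/2). Solving for sin²(x/2) gives (1 - cos(x))/2.
So the two sides agree for every real x for which both sides are defined.

Conclusion: Yes, this is an identity.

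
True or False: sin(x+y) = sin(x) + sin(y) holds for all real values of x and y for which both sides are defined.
Claim: sin(x+y) = sin(x) + sin(y).
Test a specific point where both sides are defined: x = -π/4, y = 2π/3.
LHS = sin(x+y) ≈ 0.9659
RHS = sin(x) + sin(y) ≈ 0.1589
Since 0.9659 ≠ 0.1589, the equation fails at this point, so it cannot hold for all real values of x and y for which both sides are defined.
The correct expansion is sin(x+y) = sin(x)cos(y) + cos(x)sin(y); sine is not additive.

Conclusion: False.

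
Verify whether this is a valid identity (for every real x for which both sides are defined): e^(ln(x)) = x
Yes, this is an identity.

Claim: e^(ln(x)) = x.
Reasoning: For x > 0, ln(x) is by definition the exponent p such that e^p = x. Raising e to that exponent therefore returns x: e^(ln x) = x.
So the two sides agree for every real x for which both sides are defined.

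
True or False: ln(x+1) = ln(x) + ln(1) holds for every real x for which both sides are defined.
False.

Claim: ln(x+1) = ln(x) + ln(1).
Test a specific point where both sides are defined: x = 4.
LHS = ln(x+1) ≈ 1.6094
RHS = ln(x) + ln(1) ≈ 1.3863
Since 1.6094 ≠ 1.3863, the equation fails at this point, so it cannot hold for every real x for which both sides are defined.
ln(1) = 0, so the right side is just ln(x), which differs from ln(x+1).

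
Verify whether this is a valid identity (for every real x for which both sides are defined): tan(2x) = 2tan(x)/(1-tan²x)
Claim: tan(2x) = 2tan(x)/(1-tan²x).
Reasoning: tan(2x) = sin(2x)/cos(2x) = 2sin(x)cos(x) / (cos²x - sin²x). Divide numerator and denominator by cos²x: 2tan(x) / (1 - tan²x).
So the two sides agree for every real x for which both sides are defined.

Conclusion: Yes, this is an identity.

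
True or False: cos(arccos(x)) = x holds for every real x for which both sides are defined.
Claim: cos(arccos(x)) = x.
Reasoning: For -1 ≤ x ≤ 1 (where arccos is defined), arccos(x) is by definition an angle whose cosine equals x. Taking the cosine of that angle returns x. (Note the other order, arccos(cos x) = x, is NOT an identity.)
So the two sides agree for every real x for which both sides are defined.

Conclusion: True.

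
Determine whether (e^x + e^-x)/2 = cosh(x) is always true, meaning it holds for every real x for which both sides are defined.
Yes, this is an identity.

Claim: (e^x + e^-x)/2 = cosh(x).
Reasoning: This is exactly the definition of the hyperbolic cosine: cosh(x) := (e^x + e^-x)/2.
So the two sides agree for every real x for which both sides are defined.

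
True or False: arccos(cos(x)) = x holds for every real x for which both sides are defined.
Claim: arccos(cos(x)) = x.
Test a specific point where both sides are defined: x = -π/4.
LHS = arccos(cos(x)) ≈ 0.7854
RHS = x ≈ -0.7854
Since 0.7854 ≠ -0.7854, the equation fails at this point, so it cannot hold for every real x for which both sides are defined.
arccos only returns values in [0, π], so arccos(cos(x)) = x holds only for x in that interval, not for all real x.

Conclusion: False.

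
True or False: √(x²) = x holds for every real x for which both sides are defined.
Claim: √(x²) = x.
Test a specific point where both sides are defined: x = -3.
LHS = √(x²) ≈ 3.0000
RHS = x ≈ -3.0000
Since 3.0000 ≠ -3.0000, the equation fails at this point, so it cannot hold for every real x for which both sides are defined.
√(x²) = |x|, which differs from x whenever x < 0 (both sides are defined for every real x).

Conclusion: False.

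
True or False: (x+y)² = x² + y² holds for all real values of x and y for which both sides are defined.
False.

Claim: (x+y)² = x² + y².
Test a specific point where both sides are defined: x = 4, y = 2.
LHS = (x+y)² ≈ 36.0000
RHS = x² + y² ≈ 20.0000
Since 36.0000 ≠ 20.0000, the equation fails at this point, so it cannot hold for all real values of x and y for which both sides are defined.
The correct expansion is (x+y)² = x² + 2xy + y²; the cross term 2xy is missing.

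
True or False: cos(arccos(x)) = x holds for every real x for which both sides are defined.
True.

Claim: cos(arccos(x)) = x.
Reasoning: For -1 ≤ x ≤ 1 (where arccos is defined), arccos(x) is by definition an angle whose cosine equals x. Taking the cosine of that angle returns x. (Note the other order, arccos(cos x) = x, is NOT an identity.)
So the two sides agree for every real x for which both sides are defined.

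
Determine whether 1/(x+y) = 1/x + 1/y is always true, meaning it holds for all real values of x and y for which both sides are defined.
No, this is NOT an identity.

Claim: 1/(x+y) = 1/x + 1/y.
Test a specific point where both sides are defined: x = 1/2, y = 1.
LHS = 1/(x+y) ≈ 0.6667
RHS = 1/x + 1/y ≈ 3.0000
Since 0.6667 ≠ 3.0000, the equation fails at this point, so it cannot hold for all real values of x and y for which both sides are defined.
1/x + 1/y = (x+y)/(xy), which is not 1/(x+y).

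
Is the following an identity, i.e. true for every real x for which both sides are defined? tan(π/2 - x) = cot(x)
Claim: tan(π/2 - x) = cot(x).
Reasoning: tan(π/2 - x) = sin(π/2 - x)/cos(π/2 - x) = cos(x)/sin(x) = cot(x), using the cofunction identities sin(π/2 - x) = cos(x) and cos(π/2 - x) = sin(x).
So the two sides agree for every real x for which both sides are defined.

Conclusion: Yes, this is an identity.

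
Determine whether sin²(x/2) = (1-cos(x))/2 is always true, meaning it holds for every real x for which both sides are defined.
Claim: sin²(x/2) = (1-cos(x))/2.
Reasoning: Use cos(2θ) = 1 - 2sin²θ with θ = x/2: cos(x) = 1 - 2sin²(x/2). Solving for sin²(x/2) gives (1 - cos(x))/2.
So the two sides agree for every real x for which both sides are defined.

Conclusion: Yes, this is an identity.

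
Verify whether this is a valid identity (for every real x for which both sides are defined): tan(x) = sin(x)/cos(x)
Claim: tan(x) = sin(x)/cos(x).
Reasoning: For an angle x whose terminal point on the unit circle is (cos x, sin x), tan(x) is defined as the ratio (second coordinate)/(first coordinate) = sin(x)/cos(x), wherever cos(x) ≠ 0.
So the two sides agree for every real x for which both sides are defined.

Conclusion: Yes, this is an identity.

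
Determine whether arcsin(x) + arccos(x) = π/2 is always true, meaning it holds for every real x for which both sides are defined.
Claim: arcsin(x) + arccos(x) = π/2.
Reasoning: Both sides are defined for -1 ≤ x ≤ 1. Let θ = arcsin(x), so sin θ = x and θ ∈ [-π/2, π/2]. Then cos(π/2 - θ) = sin θ = x and π/2 - θ ∈ [0, π], which is exactly the range of arccos, so arccos(x) = π/2 - θ. Adding: arcsin(x) + arccos(x) = θ + (π/2 - θ) = π/2.
So the two sides agree for every real x for which both sides are defined.

Conclusion: Yes, this is an identity.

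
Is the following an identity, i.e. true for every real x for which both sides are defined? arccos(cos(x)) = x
No, this is NOT an identity.

Claim: arccos(cos(x)) = x.
Test a specific point where both sides are defined: x = -π/3.
LHS = arccos(cos(x)) ≈ 1.0472
RHS = x ≈ -1.0472
Since 1.0472 ≠ -1.0472, the equation fails at this point, so it cannot hold for every real x for which both sides are defined.
arccos only returns values in [0, π], so arccos(cos(x)) = x holds only for x in that interval, not for all real x.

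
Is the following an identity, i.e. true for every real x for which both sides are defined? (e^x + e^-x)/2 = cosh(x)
Claim: (e^x + e^-x)/2 = cosh(x).
Reasoning: This is exactly the definition of the hyperbolic cosine: cosh(x) := (e^x + e^-x)/2.
So the two sides agree for every real x for which both sides are defined.

Conclusion: Yes, this is an identity.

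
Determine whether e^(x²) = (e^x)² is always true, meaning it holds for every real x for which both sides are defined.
Claim: e^(x²) = (e^x)².
Test a specific point where both sides are defined: x = 1/2.
LHS = e^(x²) ≈ 1.2840
RHS = (e^x)² ≈ 2.7183
Since 1.2840 ≠ 2.7183, the equation fails at this point, so it cannot hold for every real x for which both sides are defined.
(e^x)² = e^(2x), and 2x ≠ x² in general.

Conclusion: No, this is NOT an identity.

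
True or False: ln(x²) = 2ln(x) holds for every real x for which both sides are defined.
True.

Claim: ln(x²) = 2ln(x).
Reasoning: The right side requires x > 0. For x > 0, x² = (e^(ln x))² = e^(2ln x), so ln(x²) = 2ln(x). (For x < 0 the right side is undefined, so those values are outside the claim.)
So the two sides agree for every real x for which both sides are defined.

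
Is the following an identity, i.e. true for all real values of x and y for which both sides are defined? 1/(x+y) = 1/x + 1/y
No, this is NOT an identity.

Claim: 1/(x+y) = 1/x + 1/y.
Test a specific point where both sides are defined: x = -1, y = -3.
LHS = 1/(x+y) ≈ -0.2500
RHS = 1/x + 1/y ≈ -1.3333
Since -0.2500 ≠ -1.3333, the equation fails at this point, so it cannot hold for all real values of x and y for which both sides are defined.
1/x + 1/y = (x+y)/(xy), which is not 1/(x+y).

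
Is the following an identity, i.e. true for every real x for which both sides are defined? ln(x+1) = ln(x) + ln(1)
No, this is NOT an identity.

Claim: ln(x+1) = ln(x) + ln(1).
Test a specific point where both sides are defined: x = 1.
LHS = ln(x+1) ≈ 0.6931
RHS = ln(x) + ln(1) ≈ 0.0000
Since 0.6931 ≠ 0.0000, the equation fails at this point, so it cannot hold for every real x for which both sides are defined.
ln(1) = 0, so the right side is just ln(x), which differs from ln(x+1).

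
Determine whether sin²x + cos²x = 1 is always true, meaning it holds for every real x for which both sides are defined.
Claim: sin²x + cos²x = 1.
Reasoning: The point (cos x, sin x) lies on the unit circle X² + Y² = 1, so cos²x + sin²x = 1 for every real x.
So the two sides agree for every real x for which both sides are defined.

Conclusion: Yes, this is an identity.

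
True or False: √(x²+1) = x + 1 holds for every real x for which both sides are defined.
False.

Claim: √(x²+1) = x + 1.
Test a specific point where both sides are defined: x = 1.
LHS = √(x²+1) ≈ 1.4142
RHS = x + 1 ≈ 2.0000
Since 1.4142 ≠ 2.0000, the equation fails at this point, so it cannot hold for every real x for which both sides are defined.
(x+1)² = x² + 2x + 1 ≠ x² + 1 unless x = 0.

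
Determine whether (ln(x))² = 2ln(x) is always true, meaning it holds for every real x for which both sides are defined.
No, this is NOT an identity.

Claim: (ln(x))² = 2ln(x).
Test a specific point where both sides are defined: x = 3.
LHS = (ln(x))² ≈ 1.2069
RHS = 2ln(x) ≈ 2.1972
Since 1.2069 ≠ 2.1972, the equation fails at this point, so it cannot hold for every real x for which both sides are defined.
2ln(x) equals ln(x²), which is not the same as (ln x)².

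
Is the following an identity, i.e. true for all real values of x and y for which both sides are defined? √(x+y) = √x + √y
Claim: √(x+y) = √x + √y.
Test a specific point where both sides are defined: x = 3/2, y = 1/2.
LHS = √(x+y) ≈ 1.4142
RHS = √x + √y ≈ 1.9319
Since 1.4142 ≠ 1.9319, the equation fails at this point, so it cannot hold for all real values of x and y for which both sides are defined.
Squaring the right side gives x + 2√(xy) + y, not x + y.

Conclusion: No, this is NOT an identity.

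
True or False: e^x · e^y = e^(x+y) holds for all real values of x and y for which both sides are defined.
True.

Claim: e^x · e^y = e^(x+y).
Reasoning: This is the law of exponents for a common base: multiplying powers adds exponents. E.g. from the series, (Σ x^j/j!)(Σ y^k/k!) = Σ_m (Σ_{j+k=m} x^j y^k/(j!k!)) = Σ_m (x+y)^m/m! by the binomial theorem.
So the two sides agree for all real values of x and y for which both sides are defined.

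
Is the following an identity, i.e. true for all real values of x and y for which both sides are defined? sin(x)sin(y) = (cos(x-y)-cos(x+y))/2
Claim: sin(x)sin(y) = (cos(x-y)-cos(x+y))/2.
Reasoning: cos(x-y) = cos(x)cos(y) + sin(x)sin(y) and cos(x+y) = cos(x)cos(y) - sin(x)sin(y). Subtracting, cos(x-y) - cos(x+y) = 2sin(x)sin(y); divide by 2.
So the two sides agree for all real values of x and y for which both sides are defined.

Conclusion: Yes, this is an identity.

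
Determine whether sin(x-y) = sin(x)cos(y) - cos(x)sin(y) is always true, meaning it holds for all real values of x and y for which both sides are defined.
Yes, this is an identity.

Claim: sin(x-y) = sin(x)cos(y) - cos(x)sin(y).
Reasoning: Replace y by -y in sin(x+y) = sin(x)cos(y) + cos(x)sin(y) and use cos(-y) = cos(y), sin(-y) = -sin(y): sin(x-y) = sin(x)cos(y) - cos(x)sin(y).
So the two sides agree for all real values of x and y for which both sides are defined.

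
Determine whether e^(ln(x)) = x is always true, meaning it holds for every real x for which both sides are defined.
Yes, this is an identity.

Claim: e^(ln(x)) = x.
Reasoning: For x > 0, ln(x) is by definition the exponent p such that e^p = x. Raising e to that exponent therefore returns x: e^(ln x) = x.
So the two sides agree for every real x for which both sides are defined.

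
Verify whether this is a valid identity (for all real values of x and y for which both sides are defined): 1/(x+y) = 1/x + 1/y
Claim: 1/(x+y) = 1/x + 1/y.
Test a specific point where both sides are defined: x = 5, y = -2.
LHS = 1/(x+y) ≈ 0.3333
RHS = 1/x + 1/y ≈ -0.3000
Since 0.3333 ≠ -0.3000, the equation fails at this point, so it cannot hold for all real values of x and y for which both sides are defined.
1/x + 1/y = (x+y)/(xy), which is not 1/(x+y).

Conclusion: No, this is NOT an identity.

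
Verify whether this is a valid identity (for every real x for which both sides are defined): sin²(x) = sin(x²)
Claim: sin²(x) = sin(x²).
Test a specific point where both sides are defined: x = π.
LHS = sin²(x) ≈ 0.0000
RHS = sin(x²) ≈ -0.4303
Since 0.0000 ≠ -0.4303, the equation fails at this point, so it cannot hold for every real x for which both sides are defined.
sin²(x) means (sin x)², squaring the output; sin(x²) squares the input. These are different functions.

Conclusion: No, this is NOT an identity.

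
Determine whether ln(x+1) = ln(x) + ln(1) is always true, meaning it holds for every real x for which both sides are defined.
Claim: ln(x+1) = ln(x) + ln(1).
Test a specific point where both sides are defined: x = 1/2.
LHS = ln(x+1) ≈ 0.4055
RHS = ln(x) + ln(1) ≈ -0.6931
Since 0.4055 ≠ -0.6931, the equation fails at this point, so it cannot hold for every real x for which both sides are defined.
ln(1) = 0, so the right side is just ln(x), which differs from ln(x+1).

Conclusion: No, this is NOT an identity.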